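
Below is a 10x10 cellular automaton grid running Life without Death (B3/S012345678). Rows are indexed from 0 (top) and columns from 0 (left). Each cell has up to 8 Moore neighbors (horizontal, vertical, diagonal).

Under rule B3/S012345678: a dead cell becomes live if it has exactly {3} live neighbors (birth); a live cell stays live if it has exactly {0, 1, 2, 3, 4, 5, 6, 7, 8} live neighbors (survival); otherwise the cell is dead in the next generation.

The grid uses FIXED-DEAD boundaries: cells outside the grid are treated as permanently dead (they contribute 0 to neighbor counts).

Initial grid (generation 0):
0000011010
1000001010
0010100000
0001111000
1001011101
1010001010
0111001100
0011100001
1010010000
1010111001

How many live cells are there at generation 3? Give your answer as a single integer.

Simulating step by step:
Generation 0 (given above): 40 live cells
Generation 1: 55 live cells
0000011010
1000001010
0010101100
0011111100
1111011111
1010101010
0111111110
0011111001
1010011000
1011111001
Generation 2: 60 live cells
0000011010
1000001010
0110101110
0011111100
1111011111
1010101010
0111111111
0011111011
1010011100
1011111001
Generation 3: 66 live cells
0000011010
1100001011
0110101110
1011111101
1111011111
1010101010
0111111111
0011111011
1010011101
1011111101
Population at generation 3: 66

Answer: 66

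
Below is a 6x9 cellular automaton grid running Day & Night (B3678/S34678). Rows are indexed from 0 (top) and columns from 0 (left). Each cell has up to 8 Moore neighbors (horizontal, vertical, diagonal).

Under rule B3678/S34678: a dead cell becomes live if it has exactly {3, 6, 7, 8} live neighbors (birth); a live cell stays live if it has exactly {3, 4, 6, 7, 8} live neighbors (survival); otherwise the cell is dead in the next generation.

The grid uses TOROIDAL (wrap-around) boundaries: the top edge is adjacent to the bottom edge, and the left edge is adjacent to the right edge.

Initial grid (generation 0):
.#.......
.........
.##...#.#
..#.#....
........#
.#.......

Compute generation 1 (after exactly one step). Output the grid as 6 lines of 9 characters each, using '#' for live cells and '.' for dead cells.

Answer: .........
###......
...#.....
##.#...#.
.........
#........

Derivation:
Simulating step by step:
Generation 0 (given above): 9 live cells
Generation 1: 9 live cells
(generation 1 grid is the final answer)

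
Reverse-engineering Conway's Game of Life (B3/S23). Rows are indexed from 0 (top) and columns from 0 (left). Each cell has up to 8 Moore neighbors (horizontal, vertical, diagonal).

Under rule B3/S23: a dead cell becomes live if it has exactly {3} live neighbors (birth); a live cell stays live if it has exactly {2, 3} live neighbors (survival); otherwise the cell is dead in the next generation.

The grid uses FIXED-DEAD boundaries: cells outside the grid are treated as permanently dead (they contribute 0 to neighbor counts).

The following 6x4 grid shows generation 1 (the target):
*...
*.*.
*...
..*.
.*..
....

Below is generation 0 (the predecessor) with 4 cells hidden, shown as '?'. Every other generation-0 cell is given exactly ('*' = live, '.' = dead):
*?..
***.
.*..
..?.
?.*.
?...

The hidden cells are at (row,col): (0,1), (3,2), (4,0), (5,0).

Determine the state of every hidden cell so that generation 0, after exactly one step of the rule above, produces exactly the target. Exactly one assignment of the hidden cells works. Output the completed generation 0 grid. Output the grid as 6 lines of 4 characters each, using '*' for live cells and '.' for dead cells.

Answer: *...
***.
.*..
..*.
*.*.
....

Derivation:
Hidden generation-0 cells (in order): (0,1), (3,2), (4,0), (5,0).
A hidden cell only influences target cells in its own 3x3 neighborhood. Try each of the 2^4 = 16 assignments, step the completed generation 0 forward once under B3/S23, and compare with the target:
  (0,1)=. (3,2)=. (4,0)=. (5,0)=. -> step gives (2,1)='*' but target has '.' -> reject
  (0,1)=. (3,2)=. (4,0)=. (5,0)=* -> step gives (2,1)='*' but target has '.' -> reject
  (0,1)=. (3,2)=. (4,0)=* (5,0)=. -> step gives (2,1)='*' but target has '.' -> reject
  (0,1)=. (3,2)=. (4,0)=* (5,0)=* -> step gives (2,1)='*' but target has '.' -> reject
  (0,1)=. (3,2)=* (4,0)=. (5,0)=. -> step gives (3,1)='*' but target has '.' -> reject
  (0,1)=. (3,2)=* (4,0)=. (5,0)=* -> step gives (3,1)='*' but target has '.' -> reject
  (0,1)=. (3,2)=* (4,0)=* (5,0)=. -> step reproduces the target at every cell -> ACCEPT
  (0,1)=. (3,2)=* (4,0)=* (5,0)=* -> step gives (4,1)='.' but target has '*' -> reject
  (0,1)=* (3,2)=. (4,0)=. (5,0)=. -> step gives (0,2)='*' but target has '.' -> reject
  (0,1)=* (3,2)=. (4,0)=. (5,0)=* -> step gives (0,2)='*' but target has '.' -> reject
  (0,1)=* (3,2)=. (4,0)=* (5,0)=. -> step gives (0,2)='*' but target has '.' -> reject
  (0,1)=* (3,2)=. (4,0)=* (5,0)=* -> step gives (0,2)='*' but target has '.' -> reject
  (0,1)=* (3,2)=* (4,0)=. (5,0)=. -> step gives (0,2)='*' but target has '.' -> reject
  (0,1)=* (3,2)=* (4,0)=. (5,0)=* -> step gives (0,2)='*' but target has '.' -> reject
  (0,1)=* (3,2)=* (4,0)=* (5,0)=. -> step gives (0,2)='*' but target has '.' -> reject
  (0,1)=* (3,2)=* (4,0)=* (5,0)=* -> step gives (0,2)='*' but target has '.' -> reject
Unique solution: (0,1)=dead, (3,2)=live, (4,0)=live, (5,0)=dead.
Check: live-neighbor counts of every cell in the completed generation 0:
2421
3421
3442
2422
0312
1211
Applying B3/S23 to generation 0 with these counts gives:
*...
*.*.
*...
..*.
.*..
....
which matches the target exactly.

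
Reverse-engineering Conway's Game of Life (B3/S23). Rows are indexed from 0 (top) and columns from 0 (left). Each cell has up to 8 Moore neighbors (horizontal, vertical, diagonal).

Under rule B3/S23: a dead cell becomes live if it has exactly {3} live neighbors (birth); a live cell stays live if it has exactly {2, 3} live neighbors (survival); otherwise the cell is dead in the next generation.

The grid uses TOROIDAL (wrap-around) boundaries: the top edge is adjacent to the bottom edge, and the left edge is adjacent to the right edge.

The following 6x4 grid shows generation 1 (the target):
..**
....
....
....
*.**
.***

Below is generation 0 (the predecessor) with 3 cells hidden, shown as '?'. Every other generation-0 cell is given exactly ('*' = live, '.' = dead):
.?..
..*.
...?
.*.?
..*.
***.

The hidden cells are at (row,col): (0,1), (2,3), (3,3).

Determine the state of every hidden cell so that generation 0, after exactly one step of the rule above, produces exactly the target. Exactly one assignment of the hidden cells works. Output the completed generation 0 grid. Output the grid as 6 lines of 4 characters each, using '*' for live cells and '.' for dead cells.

Hidden generation-0 cells (in order): (0,1), (2,3), (3,3).
A hidden cell only influences target cells in its own 3x3 neighborhood. Try each of the 2^3 = 8 assignments, step the completed generation 0 forward once under B3/S23, and compare with the target:
  (0,1)=. (2,3)=. (3,3)=. -> step reproduces the target at every cell -> ACCEPT
  (0,1)=. (2,3)=. (3,3)=* -> step gives (2,2)='*' but target has '.' -> reject
  (0,1)=. (2,3)=* (3,3)=. -> step gives (2,2)='*' but target has '.' -> reject
  (0,1)=. (2,3)=* (3,3)=* -> step gives (2,0)='*' but target has '.' -> reject
  (0,1)=* (2,3)=. (3,3)=. -> step gives (0,0)='*' but target has '.' -> reject
  (0,1)=* (2,3)=. (3,3)=* -> step gives (0,0)='*' but target has '.' -> reject
  (0,1)=* (2,3)=* (3,3)=. -> step gives (0,0)='*' but target has '.' -> reject
  (0,1)=* (2,3)=* (3,3)=* -> step gives (0,0)='*' but target has '.' -> reject
Unique solution: (0,1)=dead, (2,3)=dead, (3,3)=dead.
Check: live-neighbor counts of every cell in the completed generation 0:
2433
0101
1221
1121
3533
1323
Applying B3/S23 to generation 0 with these counts gives:
..**
....
....
....
*.**
.***
which matches the target exactly.

Answer: ....
..*.
....
.*..
..*.
***.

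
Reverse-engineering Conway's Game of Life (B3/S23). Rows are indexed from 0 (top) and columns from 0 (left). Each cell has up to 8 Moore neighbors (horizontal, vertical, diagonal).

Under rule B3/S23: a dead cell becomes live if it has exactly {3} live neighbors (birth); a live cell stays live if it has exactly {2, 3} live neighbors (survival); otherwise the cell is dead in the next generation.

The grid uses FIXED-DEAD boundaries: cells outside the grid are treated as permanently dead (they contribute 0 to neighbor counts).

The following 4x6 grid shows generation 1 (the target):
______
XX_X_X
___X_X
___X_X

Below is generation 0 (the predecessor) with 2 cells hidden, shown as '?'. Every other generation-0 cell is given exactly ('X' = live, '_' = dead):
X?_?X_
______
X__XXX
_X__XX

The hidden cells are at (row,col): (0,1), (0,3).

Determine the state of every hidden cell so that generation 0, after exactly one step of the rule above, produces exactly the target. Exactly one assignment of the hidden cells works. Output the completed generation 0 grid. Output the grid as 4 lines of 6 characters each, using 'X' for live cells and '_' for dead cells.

Hidden generation-0 cells (in order): (0,1), (0,3).
A hidden cell only influences target cells in its own 3x3 neighborhood. Try each of the 2^2 = 4 assignments, step the completed generation 0 forward once under B3/S23, and compare with the target:
  (0,1)=_ (0,3)=_ -> step gives (1,0)='_' but target has 'X' -> reject
  (0,1)=_ (0,3)=X -> step gives (1,0)='_' but target has 'X' -> reject
  (0,1)=X (0,3)=_ -> step reproduces the target at every cell -> ACCEPT
  (0,1)=X (0,3)=X -> step gives (1,2)='X' but target has '_' -> reject
Unique solution: (0,1)=live, (0,3)=dead.
Check: live-neighbor counts of every cell in the completed generation 0:
111101
332343
122243
212343
Applying B3/S23 to generation 0 with these counts gives:
______
XX_X_X
___X_X
___X_X
which matches the target exactly.

Answer: XX__X_
______
X__XXX
_X__XX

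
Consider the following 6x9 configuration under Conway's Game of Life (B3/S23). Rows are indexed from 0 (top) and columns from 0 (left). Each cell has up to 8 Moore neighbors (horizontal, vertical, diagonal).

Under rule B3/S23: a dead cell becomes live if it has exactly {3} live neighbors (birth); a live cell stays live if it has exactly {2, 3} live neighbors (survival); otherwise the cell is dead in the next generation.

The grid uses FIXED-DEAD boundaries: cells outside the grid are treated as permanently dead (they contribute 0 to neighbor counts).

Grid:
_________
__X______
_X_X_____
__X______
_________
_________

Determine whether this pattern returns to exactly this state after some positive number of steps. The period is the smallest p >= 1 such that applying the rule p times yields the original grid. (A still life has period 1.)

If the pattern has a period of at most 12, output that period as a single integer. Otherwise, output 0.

Answer: 1

Derivation:
Simulating and comparing each generation to the original:
Gen 0 (original, given above): 4 live cells
Gen 1: 4 live cells, MATCHES original -> period = 1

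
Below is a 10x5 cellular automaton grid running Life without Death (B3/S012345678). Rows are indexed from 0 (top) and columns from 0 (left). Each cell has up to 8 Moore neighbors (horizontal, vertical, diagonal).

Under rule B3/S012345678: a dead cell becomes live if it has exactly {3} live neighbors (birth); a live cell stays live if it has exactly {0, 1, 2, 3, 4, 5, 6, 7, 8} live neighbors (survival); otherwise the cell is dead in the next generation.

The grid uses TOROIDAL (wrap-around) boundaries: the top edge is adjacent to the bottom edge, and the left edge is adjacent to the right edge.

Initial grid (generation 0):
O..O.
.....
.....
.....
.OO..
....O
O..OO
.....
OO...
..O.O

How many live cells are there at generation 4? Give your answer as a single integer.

Answer: 33

Derivation:
Simulating step by step:
Generation 0 (given above): 12 live cells
Generation 1: 17 live cells
O..OO
.....
.....
.....
.OO..
.OO.O
O..OO
.O...
OO...
..OOO
Generation 2: 24 live cells
O.OOO
....O
.....
.....
OOOO.
.OO.O
O..OO
.OO..
OO.OO
..OOO
Generation 3: 29 live cells
OOOOO
O...O
.....
.OO..
OOOOO
.OO.O
O..OO
.OO..
OO.OO
..OOO
Generation 4: 33 live cells
OOOOO
O.O.O
OO...
.OO.O
OOOOO
.OO.O
O..OO
.OO..
OO.OO
..OOO
Population at generation 4: 33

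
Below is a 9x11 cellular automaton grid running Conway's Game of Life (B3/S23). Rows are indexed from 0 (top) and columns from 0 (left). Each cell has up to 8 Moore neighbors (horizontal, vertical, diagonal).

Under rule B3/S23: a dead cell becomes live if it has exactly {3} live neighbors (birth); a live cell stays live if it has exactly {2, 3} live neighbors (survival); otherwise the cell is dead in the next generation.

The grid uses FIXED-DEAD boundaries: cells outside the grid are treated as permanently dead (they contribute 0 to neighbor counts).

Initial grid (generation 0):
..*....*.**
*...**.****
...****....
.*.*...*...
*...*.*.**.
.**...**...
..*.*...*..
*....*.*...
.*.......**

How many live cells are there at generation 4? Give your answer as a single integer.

Answer: 16

Derivation:
Simulating step by step:
Generation 0 (given above): 36 live cells
Generation 1: 28 live cells
......**..*
.......*..*
..**.....*.
..**...**..
*..*.**.*..
.**...*..*.
..**.*..*..
.*......**.
...........
Generation 2: 32 live cells
......**...
......*****
..**...*.*.
.*....****.
...****.**.
.*....*.**.
...*...**..
..*.....**.
...........
Generation 3: 16 live cells
......*..*.
.........**
..*........
..........*
..*.*.....*
..**..*....
..*........
.......***.
...........
Generation 4: 16 live cells
.........**
.........**
.........**
...*.......
..*........
.**........
..**...**..
........*..
........*..
Population at generation 4: 16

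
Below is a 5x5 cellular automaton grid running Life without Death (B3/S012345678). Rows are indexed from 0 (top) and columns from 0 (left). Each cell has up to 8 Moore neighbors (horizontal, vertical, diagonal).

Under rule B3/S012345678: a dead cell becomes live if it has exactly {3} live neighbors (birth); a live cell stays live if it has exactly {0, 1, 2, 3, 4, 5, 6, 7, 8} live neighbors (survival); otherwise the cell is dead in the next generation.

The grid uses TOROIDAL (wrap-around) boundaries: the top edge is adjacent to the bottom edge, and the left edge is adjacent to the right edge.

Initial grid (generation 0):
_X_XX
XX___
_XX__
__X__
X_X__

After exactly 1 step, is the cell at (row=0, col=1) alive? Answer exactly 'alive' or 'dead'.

Answer: alive

Derivation:
Simulating step by step:
Generation 0 (given above): 10 live cells
Generation 1: 15 live cells
_X_XX
XX_XX
XXX__
__XX_
X_X_X

Cell (0,1) at generation 1: 1 -> alive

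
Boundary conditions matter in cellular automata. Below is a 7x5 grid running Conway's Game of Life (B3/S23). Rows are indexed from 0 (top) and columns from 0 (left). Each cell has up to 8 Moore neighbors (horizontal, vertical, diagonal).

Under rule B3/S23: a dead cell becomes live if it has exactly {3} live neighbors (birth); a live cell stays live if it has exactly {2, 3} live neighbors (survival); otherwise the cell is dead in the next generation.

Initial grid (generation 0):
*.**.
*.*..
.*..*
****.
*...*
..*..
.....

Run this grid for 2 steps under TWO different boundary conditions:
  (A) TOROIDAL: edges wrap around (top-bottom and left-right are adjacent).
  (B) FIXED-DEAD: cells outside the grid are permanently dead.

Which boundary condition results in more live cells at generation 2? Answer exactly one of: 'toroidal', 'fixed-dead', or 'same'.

Answer: toroidal

Derivation:
Under TOROIDAL boundary, generation 2:
*...*
***..
.**.*
*..*.
...**
*****
.*..*
Population = 19

Under FIXED-DEAD boundary, generation 2:
.***.
.***.
..*..
.*.*.
.*.*.
.....
.....
Population = 11

Comparison: toroidal=19, fixed-dead=11 -> toroidal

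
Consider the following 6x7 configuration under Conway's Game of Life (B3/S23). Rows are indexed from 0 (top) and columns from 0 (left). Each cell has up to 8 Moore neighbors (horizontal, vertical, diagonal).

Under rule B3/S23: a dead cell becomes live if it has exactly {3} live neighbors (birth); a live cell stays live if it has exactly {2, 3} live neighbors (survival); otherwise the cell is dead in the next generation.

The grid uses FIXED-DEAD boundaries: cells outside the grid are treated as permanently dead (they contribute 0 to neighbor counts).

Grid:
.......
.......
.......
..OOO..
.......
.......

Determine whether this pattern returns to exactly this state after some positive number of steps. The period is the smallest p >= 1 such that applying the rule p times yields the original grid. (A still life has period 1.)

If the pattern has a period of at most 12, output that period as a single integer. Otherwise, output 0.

Simulating and comparing each generation to the original:
Gen 0 (original, given above): 3 live cells
Gen 1: 3 live cells, differs from original
Gen 2: 3 live cells, MATCHES original -> period = 2

Answer: 2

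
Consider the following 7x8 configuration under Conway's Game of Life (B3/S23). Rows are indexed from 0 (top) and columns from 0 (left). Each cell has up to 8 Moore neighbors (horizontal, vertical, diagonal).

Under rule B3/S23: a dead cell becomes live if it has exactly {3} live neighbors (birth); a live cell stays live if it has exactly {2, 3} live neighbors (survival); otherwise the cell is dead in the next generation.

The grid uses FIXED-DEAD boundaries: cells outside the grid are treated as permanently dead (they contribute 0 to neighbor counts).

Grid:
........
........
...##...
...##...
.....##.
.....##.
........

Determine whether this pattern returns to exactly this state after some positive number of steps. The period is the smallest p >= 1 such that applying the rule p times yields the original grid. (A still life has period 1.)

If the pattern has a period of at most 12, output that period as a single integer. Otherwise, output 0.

Answer: 2

Derivation:
Simulating and comparing each generation to the original:
Gen 0 (original, given above): 8 live cells
Gen 1: 6 live cells, differs from original
Gen 2: 8 live cells, MATCHES original -> period = 2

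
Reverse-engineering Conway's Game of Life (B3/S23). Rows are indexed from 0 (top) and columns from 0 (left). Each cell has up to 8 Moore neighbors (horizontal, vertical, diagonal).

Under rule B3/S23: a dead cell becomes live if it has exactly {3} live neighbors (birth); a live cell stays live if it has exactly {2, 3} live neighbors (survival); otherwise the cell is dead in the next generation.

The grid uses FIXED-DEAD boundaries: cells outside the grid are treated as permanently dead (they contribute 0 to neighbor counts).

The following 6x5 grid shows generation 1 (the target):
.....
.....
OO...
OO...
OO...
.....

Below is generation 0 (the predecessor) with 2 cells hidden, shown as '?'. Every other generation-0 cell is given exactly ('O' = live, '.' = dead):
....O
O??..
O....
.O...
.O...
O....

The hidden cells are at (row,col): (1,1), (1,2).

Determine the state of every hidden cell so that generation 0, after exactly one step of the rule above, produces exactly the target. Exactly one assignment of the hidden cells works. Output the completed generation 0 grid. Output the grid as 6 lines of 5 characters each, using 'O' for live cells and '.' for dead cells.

Answer: ....O
O....
O....
.O...
.O...
O....

Derivation:
Hidden generation-0 cells (in order): (1,1), (1,2).
A hidden cell only influences target cells in its own 3x3 neighborhood. Try each of the 2^2 = 4 assignments, step the completed generation 0 forward once under B3/S23, and compare with the target:
  (1,1)=. (1,2)=. -> step reproduces the target at every cell -> ACCEPT
  (1,1)=. (1,2)=O -> step gives (1,1)='O' but target has '.' -> reject
  (1,1)=O (1,2)=. -> step gives (1,0)='O' but target has '.' -> reject
  (1,1)=O (1,2)=O -> step gives (0,1)='O' but target has '.' -> reject
Unique solution: (1,1)=dead, (1,2)=dead.
Check: live-neighbor counts of every cell in the completed generation 0:
11010
12011
23100
32200
32200
12100
Applying B3/S23 to generation 0 with these counts gives:
.....
.....
OO...
OO...
OO...
.....
which matches the target exactly.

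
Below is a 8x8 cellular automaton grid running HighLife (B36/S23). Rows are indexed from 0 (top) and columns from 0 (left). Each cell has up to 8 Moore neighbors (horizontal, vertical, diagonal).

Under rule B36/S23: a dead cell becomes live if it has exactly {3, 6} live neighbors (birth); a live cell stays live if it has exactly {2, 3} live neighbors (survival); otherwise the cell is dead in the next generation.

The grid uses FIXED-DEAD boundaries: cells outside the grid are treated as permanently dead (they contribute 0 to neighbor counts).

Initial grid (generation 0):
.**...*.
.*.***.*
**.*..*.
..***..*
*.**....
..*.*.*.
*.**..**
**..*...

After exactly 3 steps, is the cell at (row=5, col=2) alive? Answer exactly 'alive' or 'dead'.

Answer: alive

Derivation:
Simulating step by step:
Generation 0 (given above): 30 live cells
Generation 1: 34 live cells
.******.
..****.*
***.*.**
*...*...
.....*..
...*****
*.*.*.**
****....
Generation 2: 24 live cells
.*....*.
**....**
*.**..**
*..**.*.
...*....
...*...*
*..*...*
*.**....
Generation 3: 26 live cells
**....**
*....*..
*.***...
.*..****
..**....
..***...
.*.**...
.***....

Cell (5,2) at generation 3: 1 -> alive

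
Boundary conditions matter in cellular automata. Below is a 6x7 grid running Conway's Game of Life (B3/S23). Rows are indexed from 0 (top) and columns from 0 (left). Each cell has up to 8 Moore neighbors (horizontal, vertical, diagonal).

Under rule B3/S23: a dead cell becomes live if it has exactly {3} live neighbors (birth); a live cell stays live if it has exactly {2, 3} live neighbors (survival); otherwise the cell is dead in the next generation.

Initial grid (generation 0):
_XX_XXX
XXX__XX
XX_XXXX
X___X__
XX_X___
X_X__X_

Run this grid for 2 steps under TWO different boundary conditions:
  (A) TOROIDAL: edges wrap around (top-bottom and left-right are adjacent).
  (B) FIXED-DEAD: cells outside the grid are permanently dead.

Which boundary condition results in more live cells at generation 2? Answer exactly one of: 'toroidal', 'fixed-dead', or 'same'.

Answer: fixed-dead

Derivation:
Under TOROIDAL boundary, generation 2:
_______
_______
_______
__X_X__
___XX__
_____X_
Population = 5

Under FIXED-DEAD boundary, generation 2:
___X___
__X_XX_
_______
__X_X__
__XX___
__X____
Population = 9

Comparison: toroidal=5, fixed-dead=9 -> fixed-dead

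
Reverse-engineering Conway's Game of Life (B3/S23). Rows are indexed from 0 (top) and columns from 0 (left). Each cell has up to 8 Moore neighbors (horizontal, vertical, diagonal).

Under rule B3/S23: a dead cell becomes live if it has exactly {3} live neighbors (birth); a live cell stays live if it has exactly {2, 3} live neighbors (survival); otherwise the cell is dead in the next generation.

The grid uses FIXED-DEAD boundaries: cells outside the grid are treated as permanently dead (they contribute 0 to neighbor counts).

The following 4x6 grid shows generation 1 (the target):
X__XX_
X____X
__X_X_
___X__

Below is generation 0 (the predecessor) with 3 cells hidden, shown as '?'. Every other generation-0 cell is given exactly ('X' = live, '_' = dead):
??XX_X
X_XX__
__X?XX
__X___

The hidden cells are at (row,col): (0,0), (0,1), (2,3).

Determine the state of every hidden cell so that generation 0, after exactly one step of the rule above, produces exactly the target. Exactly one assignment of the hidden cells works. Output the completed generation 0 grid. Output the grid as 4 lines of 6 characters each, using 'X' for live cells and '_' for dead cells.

Answer: XXXX_X
X_XX__
__X_XX
__X___

Derivation:
Hidden generation-0 cells (in order): (0,0), (0,1), (2,3).
A hidden cell only influences target cells in its own 3x3 neighborhood. Try each of the 2^3 = 8 assignments, step the completed generation 0 forward once under B3/S23, and compare with the target:
  (0,0)=_ (0,1)=_ (2,3)=_ -> step gives (0,0)='_' but target has 'X' -> reject
  (0,0)=_ (0,1)=_ (2,3)=X -> step gives (0,0)='_' but target has 'X' -> reject
  (0,0)=_ (0,1)=X (2,3)=_ -> step gives (0,0)='_' but target has 'X' -> reject
  (0,0)=_ (0,1)=X (2,3)=X -> step gives (0,0)='_' but target has 'X' -> reject
  (0,0)=X (0,1)=_ (2,3)=_ -> step gives (0,0)='_' but target has 'X' -> reject
  (0,0)=X (0,1)=_ (2,3)=X -> step gives (0,0)='_' but target has 'X' -> reject
  (0,0)=X (0,1)=X (2,3)=_ -> step reproduces the target at every cell -> ACCEPT
  (0,0)=X (0,1)=X (2,3)=X -> step gives (2,2)='_' but target has 'X' -> reject
Unique solution: (0,0)=live, (0,1)=live, (2,3)=dead.
Check: live-neighbor counts of every cell in the completed generation 0:
244330
265553
143521
021322
Applying B3/S23 to generation 0 with these counts gives:
X__XX_
X____X
__X_X_
___X__
which matches the target exactly.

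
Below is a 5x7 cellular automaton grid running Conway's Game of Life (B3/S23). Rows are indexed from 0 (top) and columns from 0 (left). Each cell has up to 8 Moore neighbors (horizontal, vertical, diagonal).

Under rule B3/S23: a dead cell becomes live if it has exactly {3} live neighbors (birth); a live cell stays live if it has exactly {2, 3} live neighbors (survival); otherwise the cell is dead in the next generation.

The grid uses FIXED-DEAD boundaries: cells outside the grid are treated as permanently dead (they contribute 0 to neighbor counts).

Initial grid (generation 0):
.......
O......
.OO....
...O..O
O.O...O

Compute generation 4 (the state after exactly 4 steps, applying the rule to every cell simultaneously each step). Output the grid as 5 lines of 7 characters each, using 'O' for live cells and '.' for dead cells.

Answer: .......
..O....
...O...
..O....
.......

Derivation:
Simulating step by step:
Generation 0 (given above): 8 live cells
Generation 1: 4 live cells
.......
.O.....
.OO....
...O...
.......
Generation 2: 5 live cells
.......
.OO....
.OO....
..O....
.......
Generation 3: 5 live cells
.......
.OO....
...O...
.OO....
.......
Generation 4: 3 live cells
(generation 4 grid is the final answer)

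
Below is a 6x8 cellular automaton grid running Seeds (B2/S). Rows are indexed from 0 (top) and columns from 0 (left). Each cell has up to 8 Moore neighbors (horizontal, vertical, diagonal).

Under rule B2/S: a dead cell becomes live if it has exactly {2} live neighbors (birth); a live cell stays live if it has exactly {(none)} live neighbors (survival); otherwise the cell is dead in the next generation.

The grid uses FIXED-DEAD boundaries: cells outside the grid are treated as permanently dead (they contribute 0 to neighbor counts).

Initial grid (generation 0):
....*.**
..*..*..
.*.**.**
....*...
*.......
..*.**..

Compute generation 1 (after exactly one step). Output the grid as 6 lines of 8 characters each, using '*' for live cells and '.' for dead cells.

Answer: ...*....
.*......
........
***...**
.*......
.*.*....

Derivation:
Simulating step by step:
Generation 0 (given above): 15 live cells
Generation 1: 10 live cells
(generation 1 grid is the final answer)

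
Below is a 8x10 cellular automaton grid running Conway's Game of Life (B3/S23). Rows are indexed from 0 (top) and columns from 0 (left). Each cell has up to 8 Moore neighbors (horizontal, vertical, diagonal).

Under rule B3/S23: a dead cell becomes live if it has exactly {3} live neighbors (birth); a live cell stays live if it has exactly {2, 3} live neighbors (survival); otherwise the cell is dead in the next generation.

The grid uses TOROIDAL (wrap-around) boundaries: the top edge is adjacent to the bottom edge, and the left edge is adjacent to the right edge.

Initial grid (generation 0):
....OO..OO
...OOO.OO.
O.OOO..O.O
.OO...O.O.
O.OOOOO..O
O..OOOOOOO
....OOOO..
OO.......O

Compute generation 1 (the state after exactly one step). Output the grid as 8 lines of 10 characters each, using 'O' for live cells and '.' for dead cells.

Simulating step by step:
Generation 0 (given above): 41 live cells
Generation 1: 19 live cells
(generation 1 grid is the final answer)

Answer: ...O.OOO..
O.O....O..
O........O
......O.O.
..........
OOO.......
.O.O......
O......O.O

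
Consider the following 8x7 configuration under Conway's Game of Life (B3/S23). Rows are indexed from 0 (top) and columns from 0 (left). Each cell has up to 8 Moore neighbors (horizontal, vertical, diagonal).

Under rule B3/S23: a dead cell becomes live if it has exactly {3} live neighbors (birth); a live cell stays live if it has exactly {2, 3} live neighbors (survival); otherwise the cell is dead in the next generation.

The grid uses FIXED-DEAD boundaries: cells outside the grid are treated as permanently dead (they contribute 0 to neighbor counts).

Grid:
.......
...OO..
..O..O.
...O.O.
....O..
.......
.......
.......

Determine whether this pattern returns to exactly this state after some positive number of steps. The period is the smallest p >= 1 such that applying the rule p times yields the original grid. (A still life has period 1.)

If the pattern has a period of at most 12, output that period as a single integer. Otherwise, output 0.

Answer: 1

Derivation:
Simulating and comparing each generation to the original:
Gen 0 (original, given above): 7 live cells
Gen 1: 7 live cells, MATCHES original -> period = 1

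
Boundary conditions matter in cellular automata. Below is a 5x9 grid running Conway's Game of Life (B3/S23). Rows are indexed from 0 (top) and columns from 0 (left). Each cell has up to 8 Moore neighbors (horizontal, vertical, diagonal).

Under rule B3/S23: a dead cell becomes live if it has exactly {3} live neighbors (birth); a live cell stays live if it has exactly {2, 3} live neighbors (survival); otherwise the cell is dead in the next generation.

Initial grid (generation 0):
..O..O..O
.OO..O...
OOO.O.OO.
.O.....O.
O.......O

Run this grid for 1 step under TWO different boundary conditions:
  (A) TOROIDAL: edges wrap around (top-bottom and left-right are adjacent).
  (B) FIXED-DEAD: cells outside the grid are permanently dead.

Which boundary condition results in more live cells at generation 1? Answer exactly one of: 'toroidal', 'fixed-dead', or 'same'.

Under TOROIDAL boundary, generation 1:
..O.....O
....OO.OO
O..O.OOOO
..O...OO.
OO.....OO
Population = 19

Under FIXED-DEAD boundary, generation 1:
.OO......
O...OO.O.
O..O.OOO.
..O...OOO
.........
Population = 15

Comparison: toroidal=19, fixed-dead=15 -> toroidal

Answer: toroidal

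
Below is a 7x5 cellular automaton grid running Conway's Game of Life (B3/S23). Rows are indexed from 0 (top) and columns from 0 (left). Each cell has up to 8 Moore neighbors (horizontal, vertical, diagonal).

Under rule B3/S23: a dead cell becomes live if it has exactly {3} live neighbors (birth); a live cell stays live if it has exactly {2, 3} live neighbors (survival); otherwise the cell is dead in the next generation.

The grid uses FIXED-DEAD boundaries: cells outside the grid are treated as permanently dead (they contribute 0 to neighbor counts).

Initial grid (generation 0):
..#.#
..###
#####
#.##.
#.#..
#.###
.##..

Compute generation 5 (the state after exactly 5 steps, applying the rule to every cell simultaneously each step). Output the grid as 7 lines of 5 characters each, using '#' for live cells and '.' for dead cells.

Simulating step by step:
Generation 0 (given above): 21 live cells
Generation 1: 10 live cells
..#.#
.....
#....
#...#
#...#
#....
.##..
Generation 2: 6 live cells
.....
.....
.....
##...
##...
#....
.#...
Generation 3: 3 live cells
.....
.....
.....
##...
.....
#....
.....
Generation 4: 2 live cells
.....
.....
.....
.....
##...
.....
.....
Generation 5: 0 live cells
(generation 5 grid is the final answer)

Answer: .....
.....
.....
.....
.....
.....
.....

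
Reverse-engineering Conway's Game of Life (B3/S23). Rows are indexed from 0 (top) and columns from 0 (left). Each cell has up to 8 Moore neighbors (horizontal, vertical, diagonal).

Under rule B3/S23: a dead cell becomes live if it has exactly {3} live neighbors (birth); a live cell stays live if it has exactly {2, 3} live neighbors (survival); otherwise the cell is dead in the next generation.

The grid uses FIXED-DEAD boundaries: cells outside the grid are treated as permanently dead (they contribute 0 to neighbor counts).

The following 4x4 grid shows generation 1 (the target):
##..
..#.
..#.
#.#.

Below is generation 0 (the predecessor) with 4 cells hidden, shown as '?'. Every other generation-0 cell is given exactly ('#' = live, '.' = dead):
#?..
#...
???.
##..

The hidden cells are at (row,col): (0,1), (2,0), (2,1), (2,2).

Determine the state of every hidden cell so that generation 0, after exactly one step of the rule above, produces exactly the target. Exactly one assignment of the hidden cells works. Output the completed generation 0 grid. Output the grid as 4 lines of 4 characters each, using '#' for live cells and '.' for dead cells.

Hidden generation-0 cells (in order): (0,1), (2,0), (2,1), (2,2).
A hidden cell only influences target cells in its own 3x3 neighborhood. Try each of the 2^4 = 16 assignments, step the completed generation 0 forward once under B3/S23, and compare with the target:
  (0,1)=. (2,0)=. (2,1)=. (2,2)=. -> step gives (0,0)='.' but target has '#' -> reject
  (0,1)=. (2,0)=. (2,1)=. (2,2)=# -> step gives (0,0)='.' but target has '#' -> reject
  (0,1)=. (2,0)=. (2,1)=# (2,2)=. -> step gives (0,0)='.' but target has '#' -> reject
  (0,1)=. (2,0)=. (2,1)=# (2,2)=# -> step gives (0,0)='.' but target has '#' -> reject
  (0,1)=. (2,0)=# (2,1)=. (2,2)=. -> step gives (0,0)='.' but target has '#' -> reject
  (0,1)=. (2,0)=# (2,1)=. (2,2)=# -> step gives (0,0)='.' but target has '#' -> reject
  (0,1)=. (2,0)=# (2,1)=# (2,2)=. -> step gives (0,0)='.' but target has '#' -> reject
  (0,1)=. (2,0)=# (2,1)=# (2,2)=# -> step gives (0,0)='.' but target has '#' -> reject
  (0,1)=# (2,0)=. (2,1)=. (2,2)=. -> step gives (1,0)='#' but target has '.' -> reject
  (0,1)=# (2,0)=. (2,1)=. (2,2)=# -> step gives (1,0)='#' but target has '.' -> reject
  (0,1)=# (2,0)=. (2,1)=# (2,2)=. -> step gives (1,0)='#' but target has '.' -> reject
  (0,1)=# (2,0)=. (2,1)=# (2,2)=# -> step gives (1,0)='#' but target has '.' -> reject
  (0,1)=# (2,0)=# (2,1)=. (2,2)=. -> step gives (1,0)='#' but target has '.' -> reject
  (0,1)=# (2,0)=# (2,1)=. (2,2)=# -> step gives (1,0)='#' but target has '.' -> reject
  (0,1)=# (2,0)=# (2,1)=# (2,2)=. -> step gives (1,2)='.' but target has '#' -> reject
  (0,1)=# (2,0)=# (2,1)=# (2,2)=# -> step reproduces the target at every cell -> ACCEPT
Unique solution: (0,1)=live, (2,0)=live, (2,1)=live, (2,2)=live.
Check: live-neighbor counts of every cell in the completed generation 0:
2210
4631
4521
3431
Applying B3/S23 to generation 0 with these counts gives:
##..
..#.
..#.
#.#.
which matches the target exactly.

Answer: ##..
#...
###.
##..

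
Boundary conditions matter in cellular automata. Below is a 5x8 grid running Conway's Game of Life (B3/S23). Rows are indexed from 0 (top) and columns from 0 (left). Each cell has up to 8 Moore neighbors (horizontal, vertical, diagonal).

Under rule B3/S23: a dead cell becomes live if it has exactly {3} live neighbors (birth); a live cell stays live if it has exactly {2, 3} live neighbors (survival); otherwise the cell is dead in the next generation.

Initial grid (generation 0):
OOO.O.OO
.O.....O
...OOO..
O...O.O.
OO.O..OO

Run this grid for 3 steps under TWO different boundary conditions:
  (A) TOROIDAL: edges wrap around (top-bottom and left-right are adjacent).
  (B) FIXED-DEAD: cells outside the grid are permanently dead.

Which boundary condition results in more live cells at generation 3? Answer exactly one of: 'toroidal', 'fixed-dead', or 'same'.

Answer: fixed-dead

Derivation:
Under TOROIDAL boundary, generation 3:
.O......
........
O...OOOO
OO....O.
O...OO..
Population = 12

Under FIXED-DEAD boundary, generation 3:
.O.O..OO
.OO....O
.O...O..
..O..OO.
..OO....
Population = 14

Comparison: toroidal=12, fixed-dead=14 -> fixed-dead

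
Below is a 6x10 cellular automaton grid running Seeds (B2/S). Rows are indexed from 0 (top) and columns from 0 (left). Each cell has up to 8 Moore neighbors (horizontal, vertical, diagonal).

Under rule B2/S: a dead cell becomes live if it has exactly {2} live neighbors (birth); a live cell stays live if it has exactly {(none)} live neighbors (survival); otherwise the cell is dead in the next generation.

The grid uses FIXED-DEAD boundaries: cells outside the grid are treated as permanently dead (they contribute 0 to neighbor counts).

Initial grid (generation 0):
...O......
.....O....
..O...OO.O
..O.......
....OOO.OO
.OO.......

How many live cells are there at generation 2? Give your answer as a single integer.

Simulating step by step:
Generation 0 (given above): 14 live cells
Generation 1: 19 live cells
....O.....
..OOO..OO.
.O.O.O..O.
.O..O.....
.......O..
...OO.OOOO
Generation 2: 19 live cells
..O..O.OO.
.O....O..O
O.....O..O
O..O.OOOO.
..O......O
.....O....
Population at generation 2: 19

Answer: 19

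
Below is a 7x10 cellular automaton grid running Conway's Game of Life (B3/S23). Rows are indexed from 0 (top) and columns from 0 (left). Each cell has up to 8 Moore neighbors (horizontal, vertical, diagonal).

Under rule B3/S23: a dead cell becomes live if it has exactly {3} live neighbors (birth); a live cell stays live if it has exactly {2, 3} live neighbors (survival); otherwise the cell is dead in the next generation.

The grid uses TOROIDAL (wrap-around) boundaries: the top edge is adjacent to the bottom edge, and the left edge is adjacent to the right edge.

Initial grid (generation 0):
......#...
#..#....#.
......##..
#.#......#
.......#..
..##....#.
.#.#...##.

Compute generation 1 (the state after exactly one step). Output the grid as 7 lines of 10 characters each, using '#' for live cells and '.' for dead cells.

Answer: ..#.....##
......#...
##.....##.
......###.
.###....##
..##....#.
...#...##.

Derivation:
Simulating step by step:
Generation 0 (given above): 17 live cells
Generation 1: 22 live cells
(generation 1 grid is the final answer)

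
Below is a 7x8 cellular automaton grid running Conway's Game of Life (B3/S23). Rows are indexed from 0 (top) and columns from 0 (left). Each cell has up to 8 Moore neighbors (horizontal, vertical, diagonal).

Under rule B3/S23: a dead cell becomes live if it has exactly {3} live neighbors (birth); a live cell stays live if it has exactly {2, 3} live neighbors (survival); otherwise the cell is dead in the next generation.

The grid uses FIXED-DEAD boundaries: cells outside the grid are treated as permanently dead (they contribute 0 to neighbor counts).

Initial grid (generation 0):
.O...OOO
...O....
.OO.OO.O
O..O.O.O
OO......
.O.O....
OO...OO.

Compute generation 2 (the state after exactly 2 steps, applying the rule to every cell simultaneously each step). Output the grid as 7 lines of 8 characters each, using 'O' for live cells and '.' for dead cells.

Simulating step by step:
Generation 0 (given above): 22 live cells
Generation 1: 16 live cells
......O.
.O.O...O
.OO..O..
O..O.O..
OO..O...
........
OOO.....
Generation 2: 14 live cells
(generation 2 grid is the final answer)

Answer: ........
.O....O.
OO.O..O.
O..O.O..
OO..O...
..O.....
.O......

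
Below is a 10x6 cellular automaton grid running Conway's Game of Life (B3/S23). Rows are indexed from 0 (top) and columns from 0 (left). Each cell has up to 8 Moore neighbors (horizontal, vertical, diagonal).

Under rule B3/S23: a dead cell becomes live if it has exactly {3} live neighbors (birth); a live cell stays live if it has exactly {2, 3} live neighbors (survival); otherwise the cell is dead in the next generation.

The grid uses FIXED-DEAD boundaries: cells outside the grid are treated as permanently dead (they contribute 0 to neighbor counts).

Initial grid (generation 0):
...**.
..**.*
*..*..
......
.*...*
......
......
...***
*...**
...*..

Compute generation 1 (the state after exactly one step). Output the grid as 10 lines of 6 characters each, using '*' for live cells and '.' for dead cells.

Simulating step by step:
Generation 0 (given above): 16 live cells
Generation 1: 12 live cells
(generation 1 grid is the final answer)

Answer: ..***.
..*...
..***.
......
......
......
....*.
...*.*
.....*
....*.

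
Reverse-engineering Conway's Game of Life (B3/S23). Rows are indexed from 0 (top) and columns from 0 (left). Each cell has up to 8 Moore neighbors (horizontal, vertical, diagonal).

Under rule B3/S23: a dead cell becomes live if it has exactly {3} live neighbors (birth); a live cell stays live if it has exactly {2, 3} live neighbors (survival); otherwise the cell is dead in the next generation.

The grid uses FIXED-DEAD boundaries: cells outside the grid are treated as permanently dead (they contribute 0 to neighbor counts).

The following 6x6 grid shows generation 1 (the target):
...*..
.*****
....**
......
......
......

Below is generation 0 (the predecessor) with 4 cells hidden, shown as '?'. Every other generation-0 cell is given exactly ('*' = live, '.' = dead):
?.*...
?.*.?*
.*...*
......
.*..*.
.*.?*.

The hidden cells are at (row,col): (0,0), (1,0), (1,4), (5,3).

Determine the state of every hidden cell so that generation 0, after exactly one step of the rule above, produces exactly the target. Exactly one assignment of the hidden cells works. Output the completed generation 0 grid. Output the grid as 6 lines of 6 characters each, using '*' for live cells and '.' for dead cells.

Hidden generation-0 cells (in order): (0,0), (1,0), (1,4), (5,3).
A hidden cell only influences target cells in its own 3x3 neighborhood. Try each of the 2^4 = 16 assignments, step the completed generation 0 forward once under B3/S23, and compare with the target:
  (0,0)=. (1,0)=. (1,4)=. (5,3)=. -> step gives (0,3)='.' but target has '*' -> reject
  (0,0)=. (1,0)=. (1,4)=. (5,3)=* -> step gives (0,3)='.' but target has '*' -> reject
  (0,0)=. (1,0)=. (1,4)=* (5,3)=. -> step reproduces the target at every cell -> ACCEPT
  (0,0)=. (1,0)=. (1,4)=* (5,3)=* -> step gives (4,2)='*' but target has '.' -> reject
  (0,0)=. (1,0)=* (1,4)=. (5,3)=. -> step gives (0,1)='*' but target has '.' -> reject
  (0,0)=. (1,0)=* (1,4)=. (5,3)=* -> step gives (0,1)='*' but target has '.' -> reject
  (0,0)=. (1,0)=* (1,4)=* (5,3)=. -> step gives (0,1)='*' but target has '.' -> reject
  (0,0)=. (1,0)=* (1,4)=* (5,3)=* -> step gives (0,1)='*' but target has '.' -> reject
  (0,0)=* (1,0)=. (1,4)=. (5,3)=. -> step gives (0,1)='*' but target has '.' -> reject
  (0,0)=* (1,0)=. (1,4)=. (5,3)=* -> step gives (0,1)='*' but target has '.' -> reject
  (0,0)=* (1,0)=. (1,4)=* (5,3)=. -> step gives (0,1)='*' but target has '.' -> reject
  (0,0)=* (1,0)=. (1,4)=* (5,3)=* -> step gives (0,1)='*' but target has '.' -> reject
  (0,0)=* (1,0)=* (1,4)=. (5,3)=. -> step gives (0,3)='.' but target has '*' -> reject
  (0,0)=* (1,0)=* (1,4)=. (5,3)=* -> step gives (0,3)='.' but target has '*' -> reject
  (0,0)=* (1,0)=* (1,4)=* (5,3)=. -> step gives (1,0)='*' but target has '.' -> reject
  (0,0)=* (1,0)=* (1,4)=* (5,3)=* -> step gives (1,0)='*' but target has '.' -> reject
Unique solution: (0,0)=dead, (1,0)=dead, (1,4)=live, (5,3)=dead.
Check: live-neighbor counts of every cell in the completed generation 0:
021322
132322
112232
222122
212212
212212
Applying B3/S23 to generation 0 with these counts gives:
...*..
.*****
....**
......
......
......
which matches the target exactly.

Answer: ..*...
..*.**
.*...*
......
.*..*.
.*..*.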